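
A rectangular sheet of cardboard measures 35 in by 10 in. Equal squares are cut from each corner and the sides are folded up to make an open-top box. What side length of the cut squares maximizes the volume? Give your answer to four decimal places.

With cut size x, the volume is V(x) = x(35 − 2x)(10 − 2x) for 0 < x < 5.
V'(x) = 12x^2 − 180x + 350. Setting V'(x) = 0 gives x ≈ 2.2958 (the root in (0, 5)).
V''(x) = 24x − 180 is negative there, so this is the maximum; V ≈ 377.5691.

2.2958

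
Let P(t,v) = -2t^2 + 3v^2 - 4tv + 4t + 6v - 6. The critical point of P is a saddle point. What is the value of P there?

-21/5

∂P/∂t = -4t - 4v + 4 = 0 and ∂P/∂v = -4t + 6v + 6 = 0, so (t, v) = (6/5, -1/5).
The Hessian has P_{tt} = -4, P_{vv} = 6, P_{tv} = -4, giving D = -40 < 0, so the point is a saddle point.
P(6/5, -1/5) = -21/5.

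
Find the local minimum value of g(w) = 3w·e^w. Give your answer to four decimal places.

-1.1036

By the product rule, g'(w) = (3w + 3)·e^w. Since e^w > 0, the only critical point is w = -1.
g''(-1) has the same sign as 3 > 0, so this is a local minimum.
g(-1) = (-3)·e^(-1) ≈ -1.1036.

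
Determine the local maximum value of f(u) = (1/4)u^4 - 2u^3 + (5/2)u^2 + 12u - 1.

95/4

Critical points: f'(u) = u^3 - 6u^2 + 5u + 12 vanishes at u = -1, 3, 4.
f''(u) = 3u^2 - 12u + 5. f''(-1) = 20 > 0 ⇒ local minimum; f''(3) = -4 < 0 ⇒ local maximum; f''(4) = 5 > 0 ⇒ local minimum.
So the local maximum value is f(3) = 95/4.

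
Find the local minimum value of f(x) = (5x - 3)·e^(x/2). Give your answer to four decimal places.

-4.9659

f'(x) = 5·e^(x/2) + (5x - 3)·(1/2)·e^(x/2) = ((5/2)x + 7/2)·e^(x/2). Since e^(x/2) > 0, the only critical point is x = -7/5.
f''(-7/5) has the same sign as 5/2 > 0, so this is a local minimum.
f(-7/5) = (-10)·e^(-7/10) ≈ -4.9659.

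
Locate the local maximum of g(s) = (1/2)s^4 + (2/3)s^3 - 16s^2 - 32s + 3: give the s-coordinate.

-1

g'(s) = 2s^3 + 2s^2 - 32s - 32 = 0 at s = -4, -1, 4.
g''(s) = 6s^2 + 4s - 32. g''(-4) = 48 > 0 ⇒ local minimum; g''(-1) = -30 < 0 ⇒ local maximum; g''(4) = 80 > 0 ⇒ local minimum.
So the local maximum value is g(-1) = 113/6.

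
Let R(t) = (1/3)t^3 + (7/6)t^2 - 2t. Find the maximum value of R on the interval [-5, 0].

15/2

R'(t) = t^2 + (7/3)t - 2, whose only zero in [-5, 0] is t = -3.
Compare values at every candidate in [-5, 0]: R(-5) = -5/2; R(-3) = 15/2; R(0) = 0.
Hence the absolute maximum is 15/2 at t = -3.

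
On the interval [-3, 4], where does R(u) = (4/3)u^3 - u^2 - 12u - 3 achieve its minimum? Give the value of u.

R'(u) = 4u^2 - 2u - 12, which vanishes at u = -3/2 and u = 2.
Compare values at every candidate in [-3, 4]: R(-3) = -12; R(-3/2) = 33/4; R(2) = -61/3; R(4) = 55/3.
The minimum over the interval is -61/3, attained at u = 2.

2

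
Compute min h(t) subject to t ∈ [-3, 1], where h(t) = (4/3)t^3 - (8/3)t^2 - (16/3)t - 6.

h'(t) = 4t^2 - (16/3)t - 16/3, whose only zero in [-3, 1] is t = -2/3.
Evaluating at the critical points and endpoints: h(-3) = -50,  h(-2/3) = -326/81,  h(1) = -38/3.
Hence the absolute minimum is -50 at t = -3.

-50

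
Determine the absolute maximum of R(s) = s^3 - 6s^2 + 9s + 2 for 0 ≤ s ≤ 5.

Differentiating, R'(s) = 3s^2 - 12s + 9; which vanishes at s = 1 and s = 3.
Compare values at every candidate in [0, 5]: R(0) = 2,  R(1) = 6,  R(3) = 2,  R(5) = 22.
So the maximum is R(5) = 22.

22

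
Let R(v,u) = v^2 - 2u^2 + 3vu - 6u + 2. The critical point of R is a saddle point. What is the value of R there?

∂R/∂v = 2v + 3u = 0 and ∂R/∂u = 3v - 4u - 6 = 0, so (v, u) = (18/17, -12/17).
The Hessian has R_{vv} = 2, R_{uu} = -4, R_{vu} = 3, giving D = -17 < 0, so the point is a saddle point.
R(18/17, -12/17) = 70/17.

70/17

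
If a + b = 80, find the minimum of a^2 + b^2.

With a + b = 80, a^2 + b^2 = a^2 + (80 − a)^2.
The derivative 2a − 2(80 − a) = 4a − 160 vanishes at a = 40; second derivative 4 > 0, a minimum.
The minimum is 2·(40)^2 = 3200.

3200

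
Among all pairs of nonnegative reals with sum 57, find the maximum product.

3249/4

With x + y = 57, the product is P(x) = x(57 − x).
P'(x) = 57 − 2x = 0 gives x = 57/2; P'' = −2 < 0, so this is the maximum.
P = 57/2·57/2 = 3249/4.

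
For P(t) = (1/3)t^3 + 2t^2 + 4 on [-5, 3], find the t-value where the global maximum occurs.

3

P'(t) = t^2 + 4t, which vanishes at t = -4 and t = 0.
Evaluating at the critical points and endpoints: P(-5) = 37/3, P(-4) = 44/3, P(0) = 4, P(3) = 31.
The maximum over the interval is 31, attained at t = 3.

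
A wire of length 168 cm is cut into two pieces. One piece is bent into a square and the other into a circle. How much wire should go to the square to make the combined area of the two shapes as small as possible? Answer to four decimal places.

Let x be the length used for the square. Square side x/4; circle radius (168−x)/(2π).
A(x) = (x/4)² + π·((168−x)/(2π))² = x²/16 + (168−x)²/(4π) for 0 ≤ x ≤ 168. A'(x) = x/8 − (168−x)/(2π) = 0 gives x = 4·168/(π+4) ≈ 94.0967.
A'' = 1/8 + 1/(2π) > 0, so this gives the minimum combined area; x ≈ 94.0967 cm to the square.

94.0967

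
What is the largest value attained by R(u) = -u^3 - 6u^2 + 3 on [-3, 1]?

3

The derivative is -3u^2 - 12u, whose only zero in [-3, 1] is u = 0.
Candidates: R(-3) = -24,  R(0) = 3,  R(1) = -4.
Hence the absolute maximum is 3 at u = 0.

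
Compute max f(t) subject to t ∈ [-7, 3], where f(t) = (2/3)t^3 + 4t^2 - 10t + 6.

f'(t) = 2t^2 + 8t - 10, which vanishes at t = -5 and t = 1.
Evaluating at the critical points and endpoints: f(-7) = 130/3, f(-5) = 218/3, f(1) = 2/3, f(3) = 30.
The maximum over the interval is 218/3, attained at t = -5.

218/3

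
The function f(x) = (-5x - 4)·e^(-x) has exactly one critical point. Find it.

Differentiating with the product rule gives f'(x) = (5x - 1)·e^(-x). Since e^(-x) > 0, the only critical point is x = 1/5.
f''(1/5) has the same sign as 5 > 0, so this is a local minimum.
f(1/5) = (-5)·e^(-1/5) ≈ -4.0937.

1/5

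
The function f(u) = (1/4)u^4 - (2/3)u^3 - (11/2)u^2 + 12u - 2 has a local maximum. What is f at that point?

f'(u) = u^3 - 2u^2 - 11u + 12. Setting f'(u) = 0 gives u ∈ {-3, 1, 4}.
Second-derivative test with f''(u) = 3u^2 - 4u - 11: f''(-3) = 28 > 0 ⇒ local minimum; f''(1) = -12 < 0 ⇒ local maximum; f''(4) = 21 > 0 ⇒ local minimum.
So the local maximum value is f(1) = 49/12.

49/12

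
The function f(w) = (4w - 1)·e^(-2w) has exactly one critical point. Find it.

Differentiating with the product rule gives f'(w) = (-8w + 6)·e^(-2w). Since e^(-2w) > 0, the only critical point is w = 3/4.
f''(3/4) has the same sign as -8 < 0, so this is a local maximum.
f(3/4) = (2)·e^(-3/2) ≈ 0.4463.

3/4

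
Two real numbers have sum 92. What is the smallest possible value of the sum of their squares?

4232

With a + b = 92, a^2 + b^2 = a^2 + (92 − a)^2.
The derivative 2a − 2(92 − a) = 4a − 184 vanishes at a = 46; second derivative 4 > 0, a minimum.
The minimum is 2·(46)^2 = 4232.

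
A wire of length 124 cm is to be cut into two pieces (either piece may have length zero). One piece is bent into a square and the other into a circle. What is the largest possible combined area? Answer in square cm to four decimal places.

1223.5832

Let x be the length used for the square. Square side x/4; circle radius (124−x)/(2π).
A(x) = (x/4)² + π·((124−x)/(2π))² = x²/16 + (124−x)²/(4π) for 0 ≤ x ≤ 124. A'(x) = x/8 − (124−x)/(2π) = 0 gives x = 4·124/(π+4) ≈ 69.4523.
A'' > 0, so the interior critical point is a minimum; the maximum is at an endpoint. A(0) = 1223.5832 and A(124) = 961.0000, so the largest area is 1223.5832.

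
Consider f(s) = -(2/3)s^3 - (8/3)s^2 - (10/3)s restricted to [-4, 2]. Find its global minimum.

f'(s) = -2s^2 - (16/3)s - 10/3, which vanishes at s = -5/3 and s = -1.
Candidates: f(-4) = 40/3, f(-5/3) = 100/81, f(-1) = 4/3, f(2) = -68/3.
The minimum over the interval is -68/3, attained at s = 2.

-68/3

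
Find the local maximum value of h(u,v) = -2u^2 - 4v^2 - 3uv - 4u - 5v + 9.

261/23

∂h/∂u = -4u - 3v - 4 = 0 and ∂h/∂v = -3u - 8v - 5 = 0, so (u, v) = (-17/23, -8/23).
The Hessian has h_{uu} = -4, h_{vv} = -8, h_{uv} = -3, giving D = 23 > 0 with h_{uu} < 0, so the point is a local maximum.
h(-17/23, -8/23) = 261/23.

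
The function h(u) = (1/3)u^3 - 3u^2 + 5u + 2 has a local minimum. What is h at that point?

-19/3

h'(u) = u^2 - 6u + 5 = 0 at u = 1, 5.
h''(u) = 2u - 6. h''(1) = -4 < 0 ⇒ local maximum; h''(5) = 4 > 0 ⇒ local minimum.
Thus h has its local minimum at u = 5, with value -19/3.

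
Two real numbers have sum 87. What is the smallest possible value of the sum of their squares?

With a + b = 87, a^2 + b^2 = a^2 + (87 − a)^2.
The derivative 2a − 2(87 − a) = 4a − 174 vanishes at a = 87/2; second derivative 4 > 0, a minimum.
The minimum is 2·(87/2)^2 = 7569/2.

7569/2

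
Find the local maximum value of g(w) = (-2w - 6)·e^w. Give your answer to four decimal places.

g'(w) = (-2)·e^w + (-2w - 6)·1·e^w = (-2w - 8)·e^w. Since e^w > 0, the only critical point is w = -4.
g''(-4) has the same sign as -2 < 0, so this is a local maximum.
g(-4) = (2)·e^(-4) ≈ 0.0366.

0.0366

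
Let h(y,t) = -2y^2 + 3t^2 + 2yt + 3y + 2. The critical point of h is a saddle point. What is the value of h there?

83/28

∂h/∂y = -4y + 2t + 3 = 0 and ∂h/∂t = 2y + 6t = 0, so (y, t) = (9/14, -3/14).
The Hessian has h_{yy} = -4, h_{tt} = 6, h_{yt} = 2, giving D = -28 < 0, so the point is a saddle point.
h(9/14, -3/14) = 83/28.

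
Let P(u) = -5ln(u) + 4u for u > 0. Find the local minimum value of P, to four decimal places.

3.8843

P'(u) = -5/u + 4 = 0 gives u = 5/4.
P''(u) = 5/u², which is positive for u > 0, so this is a local minimum.
P(5/4) = -5·ln(5/4) + 5 ≈ 3.8843.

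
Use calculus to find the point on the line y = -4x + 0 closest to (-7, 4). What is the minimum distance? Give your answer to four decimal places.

Minimize D(x)^2 = (x + 7)^2 + (-4x - 4)^2.
d/dx[D^2] = 2(x + 7) + 2·(-4)·(-4x - 4) = 0 ⇒ x = -23/17.
Then y = 92/17 and the distance is √(576/17) ≈ 5.8209.

5.8209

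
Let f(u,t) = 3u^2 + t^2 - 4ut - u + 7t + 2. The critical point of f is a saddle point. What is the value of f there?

32

∂f/∂u = 6u - 4t - 1 = 0 and ∂f/∂t = -4u + 2t + 7 = 0, so (u, t) = (13/2, 19/2).
The Hessian has f_{uu} = 6, f_{tt} = 2, f_{ut} = -4, giving D = -4 < 0, so the point is a saddle point.
f(13/2, 19/2) = 32.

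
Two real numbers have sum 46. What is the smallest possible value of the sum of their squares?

1058

With a + b = 46, a^2 + b^2 = a^2 + (46 − a)^2.
The derivative 2a − 2(46 − a) = 4a − 92 vanishes at a = 23; second derivative 4 > 0, a minimum.
The minimum is 2·(23)^2 = 1058.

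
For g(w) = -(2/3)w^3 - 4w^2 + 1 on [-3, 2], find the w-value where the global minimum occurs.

g'(w) = -2w^2 - 8w, whose only zero in [-3, 2] is w = 0.
Evaluating at the critical points and endpoints: g(-3) = -17, g(0) = 1, g(2) = -61/3.
The minimum over the interval is -61/3, attained at w = 2.

2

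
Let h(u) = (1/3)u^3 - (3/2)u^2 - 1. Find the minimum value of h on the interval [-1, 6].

-11/2

The derivative is u^2 - 3u, which vanishes at u = 0 and u = 3.
Candidates: h(-1) = -17/6, h(0) = -1, h(3) = -11/2, h(6) = 17.
The minimum over the interval is -11/2, attained at u = 3.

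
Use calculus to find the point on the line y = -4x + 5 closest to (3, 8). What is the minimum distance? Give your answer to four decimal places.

3.6380

Minimize D(x)^2 = (x - 3)^2 + (-4x - 3)^2.
d/dx[D^2] = 2(x - 3) + 2·(-4)·(-4x - 3) = 0 ⇒ x = -9/17.
Then y = 121/17 and the distance is √(225/17) ≈ 3.6380.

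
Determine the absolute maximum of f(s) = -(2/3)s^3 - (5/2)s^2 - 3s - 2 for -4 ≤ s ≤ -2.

38/3

Differentiating, f'(s) = -2s^2 - 5s - 3; which has no zeros in [-4, -2].
Candidates: f(-4) = 38/3, f(-2) = -2/3.
Hence the absolute maximum is 38/3 at s = -4.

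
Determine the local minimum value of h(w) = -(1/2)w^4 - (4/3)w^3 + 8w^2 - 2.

h'(w) = -2w^3 - 4w^2 + 16w = 0 at w = -4, 0, 2.
Since h''(w) = -6w^2 - 8w + 16, we get h''(-4) = -48 < 0 ⇒ local maximum; h''(0) = 16 > 0 ⇒ local minimum; h''(2) = -24 < 0 ⇒ local maximum.
The local minimum is h(0) = -2.

-2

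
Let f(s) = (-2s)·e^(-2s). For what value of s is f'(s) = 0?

Differentiating with the product rule gives f'(s) = (4s - 2)·e^(-2s). Since e^(-2s) > 0, the only critical point is s = 1/2.
f''(1/2) has the same sign as 4 > 0, so this is a local minimum.
f(1/2) = (-1)·e^(-1) ≈ -0.3679.

1/2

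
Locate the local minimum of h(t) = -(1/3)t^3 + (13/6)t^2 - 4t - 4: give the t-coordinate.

4/3

h'(t) = -t^2 + (13/3)t - 4. Setting h'(t) = 0 gives t ∈ {4/3, 3}.
Second-derivative test with h''(t) = -2t + 13/3: h''(4/3) = 5/3 > 0 ⇒ local minimum; h''(3) = -5/3 < 0 ⇒ local maximum.
So the local minimum value is h(4/3) = -508/81.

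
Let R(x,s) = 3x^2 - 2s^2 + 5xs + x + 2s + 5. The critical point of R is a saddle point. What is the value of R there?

∂R/∂x = 6x + 5s + 1 = 0 and ∂R/∂s = 5x - 4s + 2 = 0, so (x, s) = (-2/7, 1/7).
The Hessian has R_{xx} = 6, R_{ss} = -4, R_{xs} = 5, giving D = -49 < 0, so the point is a saddle point.
R(-2/7, 1/7) = 5.

5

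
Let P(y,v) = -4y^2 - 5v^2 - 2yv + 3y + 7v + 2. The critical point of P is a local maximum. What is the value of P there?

∂P/∂y = -8y - 2v + 3 = 0 and ∂P/∂v = -2y - 10v + 7 = 0, so (y, v) = (4/19, 25/38).
The Hessian has P_{yy} = -8, P_{vv} = -10, P_{yv} = -2, giving D = 76 > 0 with P_{yy} < 0, so the point is a local maximum.
P(4/19, 25/38) = 351/76.

351/76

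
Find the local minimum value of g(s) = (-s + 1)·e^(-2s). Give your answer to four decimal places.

-0.0249

By the product rule, g'(s) = (2s - 3)·e^(-2s). Since e^(-2s) > 0, the only critical point is s = 3/2.
g''(3/2) has the same sign as 2 > 0, so this is a local minimum.
g(3/2) = (-1/2)·e^(-3) ≈ -0.0249.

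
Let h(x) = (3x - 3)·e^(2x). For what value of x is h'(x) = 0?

Differentiating with the product rule gives h'(x) = (6x - 3)·e^(2x). Since e^(2x) > 0, the only critical point is x = 1/2.
h''(1/2) has the same sign as 6 > 0, so this is a local minimum.
h(1/2) = (-3/2)·e^(1) ≈ -4.0774.

1/2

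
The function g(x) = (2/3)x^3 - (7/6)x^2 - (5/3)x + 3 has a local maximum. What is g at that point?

83/24

Critical points: g'(x) = 2x^2 - (7/3)x - 5/3 vanishes at x = -1/2, 5/3.
Second-derivative test with g''(x) = 4x - 7/3: g''(-1/2) = -13/3 < 0 ⇒ local maximum; g''(5/3) = 13/3 > 0 ⇒ local minimum.
Thus g has its local maximum at x = -1/2, with value 83/24.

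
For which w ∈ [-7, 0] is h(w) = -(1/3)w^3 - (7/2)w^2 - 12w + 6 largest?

The derivative is -w^2 - 7w - 12, which vanishes at w = -4 and w = -3.
Candidates: h(-7) = 197/6,  h(-4) = 58/3,  h(-3) = 39/2,  h(0) = 6.
So the maximum is h(-7) = 197/6.

-7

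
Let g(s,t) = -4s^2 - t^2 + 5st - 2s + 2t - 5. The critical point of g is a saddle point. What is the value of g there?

-5

∂g/∂s = -8s + 5t - 2 = 0 and ∂g/∂t = 5s - 2t + 2 = 0, so (s, t) = (-2/3, -2/3).
The Hessian has g_{ss} = -8, g_{tt} = -2, g_{st} = 5, giving D = -9 < 0, so the point is a saddle point.
g(-2/3, -2/3) = -5.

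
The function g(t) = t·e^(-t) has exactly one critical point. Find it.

1

g'(t) = 1·e^(-t) + (t)·(-1)·e^(-t) = (-t + 1)·e^(-t). Since e^(-t) > 0, the only critical point is t = 1.
g''(1) has the same sign as -1 < 0, so this is a local maximum.
g(1) = (1)·e^(-1) ≈ 0.3679.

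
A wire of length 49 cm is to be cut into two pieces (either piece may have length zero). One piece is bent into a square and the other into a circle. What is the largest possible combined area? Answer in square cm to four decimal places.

191.0655

Let x be the length used for the square. Square side x/4; circle radius (49−x)/(2π).
A(x) = (x/4)² + π·((49−x)/(2π))² = x²/16 + (49−x)²/(4π) for 0 ≤ x ≤ 49. A'(x) = x/8 − (49−x)/(2π) = 0 gives x = 4·49/(π+4) ≈ 27.4449.
A'' > 0, so the interior critical point is a minimum; the maximum is at an endpoint. A(0) = 191.0655 and A(49) = 150.0625, so the largest area is 191.0655.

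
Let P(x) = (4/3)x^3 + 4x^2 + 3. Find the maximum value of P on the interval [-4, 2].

Differentiating, P'(x) = 4x^2 + 8x; which vanishes at x = -2 and x = 0.
Evaluating at the critical points and endpoints: P(-4) = -55/3; P(-2) = 25/3; P(0) = 3; P(2) = 89/3.
The maximum over the interval is 89/3, attained at x = 2.

89/3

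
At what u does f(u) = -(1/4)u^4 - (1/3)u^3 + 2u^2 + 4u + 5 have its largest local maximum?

2

f'(u) = -u^3 - u^2 + 4u + 4. Setting f'(u) = 0 gives u ∈ {-2, -1, 2}.
Second-derivative test with f''(u) = -3u^2 - 2u + 4: f''(-2) = -4 < 0 ⇒ local maximum; f''(-1) = 3 > 0 ⇒ local minimum; f''(2) = -12 < 0 ⇒ local maximum.
The largest local maximum is f(2) = 43/3.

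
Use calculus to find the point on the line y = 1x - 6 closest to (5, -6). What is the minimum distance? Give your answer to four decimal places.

Minimize D(x)^2 = (x - 5)^2 + (x)^2.
d/dx[D^2] = 2(x - 5) + 2·1·(x) = 0 ⇒ x = 5/2.
Then y = -7/2 and the distance is √(25/2) ≈ 3.5355.

3.5355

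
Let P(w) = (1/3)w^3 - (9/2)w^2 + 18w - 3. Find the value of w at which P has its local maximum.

P'(w) = w^2 - 9w + 18 = 0 at w = 3, 6.
Second-derivative test with P''(w) = 2w - 9: P''(3) = -3 < 0 ⇒ local maximum; P''(6) = 3 > 0 ⇒ local minimum.
So the local maximum value is P(3) = 39/2.

3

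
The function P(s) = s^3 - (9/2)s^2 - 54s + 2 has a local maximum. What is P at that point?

193/2

P'(s) = 3s^2 - 9s - 54. Setting P'(s) = 0 gives s ∈ {-3, 6}.
Since P''(s) = 6s - 9, we get P''(-3) = -27 < 0 ⇒ local maximum; P''(6) = 27 > 0 ⇒ local minimum.
Thus P has its local maximum at s = -3, with value 193/2.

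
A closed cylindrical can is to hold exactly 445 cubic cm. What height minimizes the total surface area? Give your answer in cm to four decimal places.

With radius r and height h, πr²h = 445 so h = 445/(πr²), and S(r) = 2πr² + 2πrh = 2πr² + 2·445/r.
S'(r) = 4πr − 2·445/r² = 0 ⇒ r³ = 445/(2π), so r ≈ 4.1374 and h = 2r ≈ 8.2748.
S''(r) = 4π + 4·445/r³ > 0, so this is the minimum; S ≈ 322.6670.

8.2748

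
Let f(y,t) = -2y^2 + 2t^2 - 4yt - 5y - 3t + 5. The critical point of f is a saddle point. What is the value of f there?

∂f/∂y = -4y - 4t - 5 = 0 and ∂f/∂t = -4y + 4t - 3 = 0, so (y, t) = (-1, -1/4).
The Hessian has f_{yy} = -4, f_{tt} = 4, f_{yt} = -4, giving D = -32 < 0, so the point is a saddle point.
f(-1, -1/4) = 63/8.

63/8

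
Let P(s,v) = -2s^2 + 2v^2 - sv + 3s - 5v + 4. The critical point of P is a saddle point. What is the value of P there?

∂P/∂s = -4s - v + 3 = 0 and ∂P/∂v = -s + 4v - 5 = 0, so (s, v) = (7/17, 23/17).
The Hessian has P_{ss} = -4, P_{vv} = 4, P_{sv} = -1, giving D = -17 < 0, so the point is a saddle point.
P(7/17, 23/17) = 21/17.

21/17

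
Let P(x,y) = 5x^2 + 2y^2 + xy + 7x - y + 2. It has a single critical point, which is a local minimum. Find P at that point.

-32/39

∂P/∂x = 10x + y + 7 = 0 and ∂P/∂y = x + 4y - 1 = 0, so (x, y) = (-29/39, 17/39).
The Hessian has P_{xx} = 10, P_{yy} = 4, P_{xy} = 1, giving D = 39 > 0 with P_{xx} > 0, so the point is a local minimum.
P(-29/39, 17/39) = -32/39.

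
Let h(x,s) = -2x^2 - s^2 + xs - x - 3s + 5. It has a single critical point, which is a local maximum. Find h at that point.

∂h/∂x = -4x + s - 1 = 0 and ∂h/∂s = x - 2s - 3 = 0, so (x, s) = (-5/7, -13/7).
The Hessian has h_{xx} = -4, h_{ss} = -2, h_{xs} = 1, giving D = 7 > 0 with h_{xx} < 0, so the point is a local maximum.
h(-5/7, -13/7) = 57/7.

57/7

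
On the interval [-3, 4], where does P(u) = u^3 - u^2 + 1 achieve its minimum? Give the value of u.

-3

The derivative is 3u^2 - 2u, which vanishes at u = 0 and u = 2/3.
Evaluating at the critical points and endpoints: P(-3) = -35, P(0) = 1, P(2/3) = 23/27, P(4) = 49.
So the minimum is P(-3) = -35.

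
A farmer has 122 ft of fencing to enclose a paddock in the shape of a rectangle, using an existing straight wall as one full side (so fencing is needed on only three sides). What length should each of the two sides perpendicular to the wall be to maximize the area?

61/2

Let the sides perpendicular to the wall have length x and the parallel side y, so 2x + y = 122 and the area is A = xy = x(122 − 2x).
A'(x) = 122 − 4x = 0 gives x = 61/2, and A''(x) = −4 < 0 confirms a maximum.
Then y = 122 − 2·61/2 = 61 and A = 3721/2.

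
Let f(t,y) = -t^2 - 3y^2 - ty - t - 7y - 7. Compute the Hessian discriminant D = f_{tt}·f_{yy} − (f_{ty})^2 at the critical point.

11

∂f/∂t = -2t - y - 1 = 0 and ∂f/∂y = -t - 6y - 7 = 0, so (t, y) = (1/11, -13/11).
The Hessian has f_{tt} = -2, f_{yy} = -6, f_{ty} = -1, giving D = 11 > 0 with f_{tt} < 0, so the point is a local maximum.
D = (-2)·(-6) − (-1)^2 = 11.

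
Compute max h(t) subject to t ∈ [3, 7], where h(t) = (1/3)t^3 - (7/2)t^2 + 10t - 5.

h'(t) = t^2 - 7t + 10, whose only zero in [3, 7] is t = 5.
Evaluating at the critical points and endpoints: h(3) = 5/2,  h(5) = -5/6,  h(7) = 47/6.
The maximum over the interval is 47/6, attained at t = 7.

47/6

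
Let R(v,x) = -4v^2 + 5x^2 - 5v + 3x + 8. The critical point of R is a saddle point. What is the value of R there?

729/80

∂R/∂v = -8v - 5 = 0 and ∂R/∂x = 10x + 3 = 0, so (v, x) = (-5/8, -3/10).
The Hessian has R_{vv} = -8, R_{xx} = 10, R_{vx} = 0, giving D = -80 < 0, so the point is a saddle point.
R(-5/8, -3/10) = 729/80.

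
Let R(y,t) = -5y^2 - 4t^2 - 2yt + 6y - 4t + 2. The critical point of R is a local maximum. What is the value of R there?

106/19

∂R/∂y = -10y - 2t + 6 = 0 and ∂R/∂t = -2y - 8t - 4 = 0, so (y, t) = (14/19, -13/19).
The Hessian has R_{yy} = -10, R_{tt} = -8, R_{yt} = -2, giving D = 76 > 0 with R_{yy} < 0, so the point is a local maximum.
R(14/19, -13/19) = 106/19.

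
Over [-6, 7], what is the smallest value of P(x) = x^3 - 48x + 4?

The derivative is 3x^2 - 48, which vanishes at x = -4 and x = 4.
Candidates: P(-6) = 76, P(-4) = 132, P(4) = -124, P(7) = 11.
So the minimum is P(4) = -124.

-124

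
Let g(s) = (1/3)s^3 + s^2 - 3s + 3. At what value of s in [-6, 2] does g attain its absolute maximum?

The derivative is s^2 + 2s - 3, which vanishes at s = -3 and s = 1.
Evaluating at the critical points and endpoints: g(-6) = -15,  g(-3) = 12,  g(1) = 4/3,  g(2) = 11/3.
Hence the absolute maximum is 12 at s = -3.

-3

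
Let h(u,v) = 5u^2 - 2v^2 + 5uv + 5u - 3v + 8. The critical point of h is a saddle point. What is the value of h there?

118/13

∂h/∂u = 10u + 5v + 5 = 0 and ∂h/∂v = 5u - 4v - 3 = 0, so (u, v) = (-1/13, -11/13).
The Hessian has h_{uu} = 10, h_{vv} = -4, h_{uv} = 5, giving D = -65 < 0, so the point is a saddle point.
h(-1/13, -11/13) = 118/13.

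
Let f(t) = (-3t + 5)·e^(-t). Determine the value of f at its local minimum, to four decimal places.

By the product rule, f'(t) = (3t - 8)·e^(-t). Since e^(-t) > 0, the only critical point is t = 8/3.
f''(8/3) has the same sign as 3 > 0, so this is a local minimum.
f(8/3) = (-3)·e^(-8/3) ≈ -0.2085.

-0.2085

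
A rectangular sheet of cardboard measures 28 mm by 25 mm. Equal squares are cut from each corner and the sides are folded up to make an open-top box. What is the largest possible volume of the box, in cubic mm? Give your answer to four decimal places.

1368.5771

With cut size x, the volume is V(x) = x(28 − 2x)(25 − 2x) for 0 < x < 12.5.
V'(x) = 12x^2 − 212x + 700. Setting V'(x) = 0 gives x ≈ 4.3955 (the root in (0, 12.5)).
V''(x) = 24x − 212 is negative there, so this is the maximum; V ≈ 1368.5771.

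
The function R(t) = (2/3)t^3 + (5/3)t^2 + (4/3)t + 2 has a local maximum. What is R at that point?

R'(t) = 2t^2 + (10/3)t + 4/3 = 0 at t = -1, -2/3.
Second-derivative test with R''(t) = 4t + 10/3: R''(-1) = -2/3 < 0 ⇒ local maximum; R''(-2/3) = 2/3 > 0 ⇒ local minimum.
Thus R has its local maximum at t = -1, with value 5/3.

5/3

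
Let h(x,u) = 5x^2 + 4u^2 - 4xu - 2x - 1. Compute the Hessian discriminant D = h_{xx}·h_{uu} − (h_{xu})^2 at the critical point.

64

∂h/∂x = 10x - 4u - 2 = 0 and ∂h/∂u = -4x + 8u = 0, so (x, u) = (1/4, 1/8).
The Hessian has h_{xx} = 10, h_{uu} = 8, h_{xu} = -4, giving D = 64 > 0 with h_{xx} > 0, so the point is a local minimum.
D = (10)·(8) − (-4)^2 = 64.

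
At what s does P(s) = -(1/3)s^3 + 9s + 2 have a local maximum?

3

Critical points: P'(s) = -s^2 + 9 vanishes at s = -3, 3.
P''(s) = -2s. P''(-3) = 6 > 0 ⇒ local minimum; P''(3) = -6 < 0 ⇒ local maximum.
So the local maximum value is P(3) = 20.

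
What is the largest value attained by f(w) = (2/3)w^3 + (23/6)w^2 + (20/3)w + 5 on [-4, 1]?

f'(w) = 2w^2 + (23/3)w + 20/3, which vanishes at w = -5/2 and w = -4/3.
Evaluating at the critical points and endpoints: f(-4) = -3, f(-5/2) = 15/8, f(-4/3) = 109/81, f(1) = 97/6.
The maximum over the interval is 97/6, attained at w = 1.

97/6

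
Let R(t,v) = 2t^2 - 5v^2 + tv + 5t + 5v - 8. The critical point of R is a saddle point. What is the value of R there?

∂R/∂t = 4t + v + 5 = 0 and ∂R/∂v = t - 10v + 5 = 0, so (t, v) = (-55/41, 15/41).
The Hessian has R_{tt} = 4, R_{vv} = -10, R_{tv} = 1, giving D = -41 < 0, so the point is a saddle point.
R(-55/41, 15/41) = -428/41.

-428/41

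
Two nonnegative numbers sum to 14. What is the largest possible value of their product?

With x + y = 14, the product is P(x) = x(14 − x).
P'(x) = 14 − 2x = 0 gives x = 7; P'' = −2 < 0, so this is the maximum.
P = 7·7 = 49.

49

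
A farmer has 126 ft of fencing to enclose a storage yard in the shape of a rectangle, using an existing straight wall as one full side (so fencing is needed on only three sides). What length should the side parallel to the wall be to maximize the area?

Let the sides perpendicular to the wall have length x and the parallel side y, so 2x + y = 126 and the area is A = xy = x(126 − 2x).
A'(x) = 126 − 4x = 0 gives x = 63/2, and A''(x) = −4 < 0 confirms a maximum.
Then y = 126 − 2·63/2 = 63 and A = 3969/2.

63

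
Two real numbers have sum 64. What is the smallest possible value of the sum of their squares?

With a + b = 64, a^2 + b^2 = a^2 + (64 − a)^2.
The derivative 2a − 2(64 − a) = 4a − 128 vanishes at a = 32; second derivative 4 > 0, a minimum.
The minimum is 2·(32)^2 = 2048.

2048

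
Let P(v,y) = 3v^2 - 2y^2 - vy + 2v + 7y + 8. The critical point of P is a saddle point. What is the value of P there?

353/25

∂P/∂v = 6v - y + 2 = 0 and ∂P/∂y = -v - 4y + 7 = 0, so (v, y) = (-1/25, 44/25).
The Hessian has P_{vv} = 6, P_{yy} = -4, P_{vy} = -1, giving D = -25 < 0, so the point is a saddle point.
P(-1/25, 44/25) = 353/25.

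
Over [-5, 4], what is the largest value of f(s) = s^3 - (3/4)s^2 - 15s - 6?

13

The derivative is 3s^2 - (3/2)s - 15, which vanishes at s = -2 and s = 5/2.
Compare values at every candidate in [-5, 4]: f(-5) = -299/4; f(-2) = 13; f(5/2) = -521/16; f(4) = -14.
The maximum over the interval is 13, attained at s = -2.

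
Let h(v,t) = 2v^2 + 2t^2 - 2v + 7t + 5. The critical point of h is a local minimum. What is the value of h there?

∂h/∂v = 4v - 2 = 0 and ∂h/∂t = 4t + 7 = 0, so (v, t) = (1/2, -7/4).
The Hessian has h_{vv} = 4, h_{tt} = 4, h_{vt} = 0, giving D = 16 > 0 with h_{vv} > 0, so the point is a local minimum.
h(1/2, -7/4) = -13/8.

-13/8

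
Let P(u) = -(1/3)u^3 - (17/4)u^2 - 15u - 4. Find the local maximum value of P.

583/48

P'(u) = -u^2 - (17/2)u - 15 = 0 at u = -6, -5/2.
Since P''(u) = -2u - 17/2, we get P''(-6) = 7/2 > 0 ⇒ local minimum; P''(-5/2) = -7/2 < 0 ⇒ local maximum.
So the local maximum value is P(-5/2) = 583/48.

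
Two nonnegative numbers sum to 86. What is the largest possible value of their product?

With x + y = 86, the product is P(x) = x(86 − x).
P'(x) = 86 − 2x = 0 gives x = 43; P'' = −2 < 0, so this is the maximum.
P = 43·43 = 1849.

1849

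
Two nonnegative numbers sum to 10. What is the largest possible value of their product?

25

With x + y = 10, the product is P(x) = x(10 − x).
P'(x) = 10 − 2x = 0 gives x = 5; P'' = −2 < 0, so this is the maximum.
P = 5·5 = 25.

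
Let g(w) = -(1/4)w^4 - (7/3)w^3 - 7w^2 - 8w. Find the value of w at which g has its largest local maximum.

-4

g'(w) = -w^3 - 7w^2 - 14w - 8 = 0 at w = -4, -2, -1.
g''(w) = -3w^2 - 14w - 14. g''(-4) = -6 < 0 ⇒ local maximum; g''(-2) = 2 > 0 ⇒ local minimum; g''(-1) = -3 < 0 ⇒ local maximum.
So the largest local maximum value is g(-4) = 16/3.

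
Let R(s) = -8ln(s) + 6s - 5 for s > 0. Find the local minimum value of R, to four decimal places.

R'(s) = -8/s + 6 = 0 gives s = 4/3.
R''(s) = 8/s², which is positive for s > 0, so this is a local minimum.
R(4/3) = -8·ln(4/3) + 8 - 5 ≈ 0.6985.

0.6985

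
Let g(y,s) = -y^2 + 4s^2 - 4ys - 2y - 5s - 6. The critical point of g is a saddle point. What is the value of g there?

-161/32

∂g/∂y = -2y - 4s - 2 = 0 and ∂g/∂s = -4y + 8s - 5 = 0, so (y, s) = (-9/8, 1/16).
The Hessian has g_{yy} = -2, g_{ss} = 8, g_{ys} = -4, giving D = -32 < 0, so the point is a saddle point.
g(-9/8, 1/16) = -161/32.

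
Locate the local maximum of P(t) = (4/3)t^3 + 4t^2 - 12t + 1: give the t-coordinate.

-3

P'(t) = 4t^2 + 8t - 12. Setting P'(t) = 0 gives t ∈ {-3, 1}.
P''(t) = 8t + 8. P''(-3) = -16 < 0 ⇒ local maximum; P''(1) = 16 > 0 ⇒ local minimum.
Thus P has its local maximum at t = -3, with value 37.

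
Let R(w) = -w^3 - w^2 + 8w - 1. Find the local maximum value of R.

R'(w) = -3w^2 - 2w + 8 = 0 at w = -2, 4/3.
R''(w) = -6w - 2. R''(-2) = 10 > 0 ⇒ local minimum; R''(4/3) = -10 < 0 ⇒ local maximum.
Thus R has its local maximum at w = 4/3, with value 149/27.

149/27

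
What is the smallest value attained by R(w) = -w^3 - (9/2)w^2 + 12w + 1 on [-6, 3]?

R'(w) = -3w^2 - 9w + 12, which vanishes at w = -4 and w = 1.
Evaluating at the critical points and endpoints: R(-6) = -17, R(-4) = -55, R(1) = 15/2, R(3) = -61/2.
Hence the absolute minimum is -55 at w = -4.

-55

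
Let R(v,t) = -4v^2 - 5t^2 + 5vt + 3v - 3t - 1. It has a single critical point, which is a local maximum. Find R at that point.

-19/55

∂R/∂v = -8v + 5t + 3 = 0 and ∂R/∂t = 5v - 10t - 3 = 0, so (v, t) = (3/11, -9/55).
The Hessian has R_{vv} = -8, R_{tt} = -10, R_{vt} = 5, giving D = 55 > 0 with R_{vv} < 0, so the point is a local maximum.
R(3/11, -9/55) = -19/55.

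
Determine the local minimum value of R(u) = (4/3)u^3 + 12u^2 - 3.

R'(u) = 4u^2 + 24u. Setting R'(u) = 0 gives u ∈ {-6, 0}.
Since R''(u) = 8u + 24, we get R''(-6) = -24 < 0 ⇒ local maximum; R''(0) = 24 > 0 ⇒ local minimum.
So the local minimum value is R(0) = -3.

-3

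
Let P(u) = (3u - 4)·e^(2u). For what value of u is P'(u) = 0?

By the product rule, P'(u) = (6u - 5)·e^(2u). Since e^(2u) > 0, the only critical point is u = 5/6.
P''(5/6) has the same sign as 6 > 0, so this is a local minimum.
P(5/6) = (-3/2)·e^(5/3) ≈ -7.9417.

5/6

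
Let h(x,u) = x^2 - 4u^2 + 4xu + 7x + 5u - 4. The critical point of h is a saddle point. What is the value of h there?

∂h/∂x = 2x + 4u + 7 = 0 and ∂h/∂u = 4x - 8u + 5 = 0, so (x, u) = (-19/8, -9/16).
The Hessian has h_{xx} = 2, h_{uu} = -8, h_{xu} = 4, giving D = -32 < 0, so the point is a saddle point.
h(-19/8, -9/16) = -439/32.

-439/32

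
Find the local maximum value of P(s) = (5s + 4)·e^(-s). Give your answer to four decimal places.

Differentiating with the product rule gives P'(s) = (-5s + 1)·e^(-s). Since e^(-s) > 0, the only critical point is s = 1/5.
P''(1/5) has the same sign as -5 < 0, so this is a local maximum.
P(1/5) = (5)·e^(-1/5) ≈ 4.0937.

4.0937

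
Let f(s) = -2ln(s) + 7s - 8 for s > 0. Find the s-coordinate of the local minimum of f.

2/7

f'(s) = -2/s + 7 = 0 gives s = 2/7.
f''(s) = 2/s², which is positive for s > 0, so this is a local minimum.
f(2/7) = -2·ln(2/7) + 2 - 8 ≈ -3.4945.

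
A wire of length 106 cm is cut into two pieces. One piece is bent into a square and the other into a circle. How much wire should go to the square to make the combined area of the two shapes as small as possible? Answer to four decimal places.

Let x be the length used for the square. Square side x/4; circle radius (106−x)/(2π).
A(x) = (x/4)² + π·((106−x)/(2π))² = x²/16 + (106−x)²/(4π) for 0 ≤ x ≤ 106. A'(x) = x/8 − (106−x)/(2π) = 0 gives x = 4·106/(π+4) ≈ 59.3705.
A'' = 1/8 + 1/(2π) > 0, so this gives the minimum combined area; x ≈ 59.3705 cm to the square.

59.3705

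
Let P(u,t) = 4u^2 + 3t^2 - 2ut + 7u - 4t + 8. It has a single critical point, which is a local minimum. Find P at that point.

197/44

∂P/∂u = 8u - 2t + 7 = 0 and ∂P/∂t = -2u + 6t - 4 = 0, so (u, t) = (-17/22, 9/22).
The Hessian has P_{uu} = 8, P_{tt} = 6, P_{ut} = -2, giving D = 44 > 0 with P_{uu} > 0, so the point is a local minimum.
P(-17/22, 9/22) = 197/44.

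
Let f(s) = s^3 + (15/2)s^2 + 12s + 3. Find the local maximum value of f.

f'(s) = 3s^2 + 15s + 12 = 0 at s = -4, -1.
Since f''(s) = 6s + 15, we get f''(-4) = -9 < 0 ⇒ local maximum; f''(-1) = 9 > 0 ⇒ local minimum.
The local maximum is f(-4) = 11.

11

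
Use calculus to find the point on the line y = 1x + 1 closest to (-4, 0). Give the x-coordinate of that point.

-5/2

Minimize D(x)^2 = (x + 4)^2 + (x + 1)^2.
d/dx[D^2] = 2(x + 4) + 2·1·(x + 1) = 0 ⇒ x = -5/2.
Then y = -3/2 and the distance is √(9/2) ≈ 2.1213.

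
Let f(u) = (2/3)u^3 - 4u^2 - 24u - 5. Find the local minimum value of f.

f'(u) = 2u^2 - 8u - 24. Setting f'(u) = 0 gives u ∈ {-2, 6}.
Second-derivative test with f''(u) = 4u - 8: f''(-2) = -16 < 0 ⇒ local maximum; f''(6) = 16 > 0 ⇒ local minimum.
Thus f has its local minimum at u = 6, with value -149.

-149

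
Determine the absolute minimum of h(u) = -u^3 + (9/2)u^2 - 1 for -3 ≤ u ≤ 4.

-1

h'(u) = -3u^2 + 9u, which vanishes at u = 0 and u = 3.
Evaluating at the critical points and endpoints: h(-3) = 133/2; h(0) = -1; h(3) = 25/2; h(4) = 7.
So the minimum is h(0) = -1.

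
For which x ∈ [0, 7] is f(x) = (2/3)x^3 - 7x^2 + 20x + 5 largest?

7

f'(x) = 2x^2 - 14x + 20, which vanishes at x = 2 and x = 5.
Evaluating at the critical points and endpoints: f(0) = 5,  f(2) = 67/3,  f(5) = 40/3,  f(7) = 92/3.
So the maximum is f(7) = 92/3.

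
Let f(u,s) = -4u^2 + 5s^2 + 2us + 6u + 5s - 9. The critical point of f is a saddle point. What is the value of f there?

-184/21

∂f/∂u = -8u + 2s + 6 = 0 and ∂f/∂s = 2u + 10s + 5 = 0, so (u, s) = (25/42, -13/21).
The Hessian has f_{uu} = -8, f_{ss} = 10, f_{us} = 2, giving D = -84 < 0, so the point is a saddle point.
f(25/42, -13/21) = -184/21.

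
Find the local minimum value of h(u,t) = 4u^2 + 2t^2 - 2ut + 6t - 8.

∂h/∂u = 8u - 2t = 0 and ∂h/∂t = -2u + 4t + 6 = 0, so (u, t) = (-3/7, -12/7).
The Hessian has h_{uu} = 8, h_{tt} = 4, h_{ut} = -2, giving D = 28 > 0 with h_{uu} > 0, so the point is a local minimum.
h(-3/7, -12/7) = -92/7.

-92/7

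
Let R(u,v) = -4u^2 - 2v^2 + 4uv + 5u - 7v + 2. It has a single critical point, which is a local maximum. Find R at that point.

∂R/∂u = -8u + 4v + 5 = 0 and ∂R/∂v = 4u - 4v - 7 = 0, so (u, v) = (-1/2, -9/4).
The Hessian has R_{uu} = -8, R_{vv} = -4, R_{uv} = 4, giving D = 16 > 0 with R_{uu} < 0, so the point is a local maximum.
R(-1/2, -9/4) = 69/8.

69/8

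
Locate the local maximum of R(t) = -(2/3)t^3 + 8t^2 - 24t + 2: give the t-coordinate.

R'(t) = -2t^2 + 16t - 24 = 0 at t = 2, 6.
Second-derivative test with R''(t) = -4t + 16: R''(2) = 8 > 0 ⇒ local minimum; R''(6) = -8 < 0 ⇒ local maximum.
Thus R has its local maximum at t = 6, with value 2.

6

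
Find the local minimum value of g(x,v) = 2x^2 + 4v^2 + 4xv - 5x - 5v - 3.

-49/8

∂g/∂x = 4x + 4v - 5 = 0 and ∂g/∂v = 4x + 8v - 5 = 0, so (x, v) = (5/4, 0).
The Hessian has g_{xx} = 4, g_{vv} = 8, g_{xv} = 4, giving D = 16 > 0 with g_{xx} > 0, so the point is a local minimum.
g(5/4, 0) = -49/8.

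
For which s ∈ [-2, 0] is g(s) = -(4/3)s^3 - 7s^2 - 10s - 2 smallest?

Differentiating, g'(s) = -4s^2 - 14s - 10; whose only zero in [-2, 0] is s = -1.
Candidates: g(-2) = 2/3,  g(-1) = 7/3,  g(0) = -2.
The minimum over the interval is -2, attained at s = 0.

0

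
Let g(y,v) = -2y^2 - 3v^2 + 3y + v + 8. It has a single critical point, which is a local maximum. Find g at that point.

221/24

∂g/∂y = -4y + 3 = 0 and ∂g/∂v = -6v + 1 = 0, so (y, v) = (3/4, 1/6).
The Hessian has g_{yy} = -4, g_{vv} = -6, g_{yv} = 0, giving D = 24 > 0 with g_{yy} < 0, so the point is a local maximum.
g(3/4, 1/6) = 221/24.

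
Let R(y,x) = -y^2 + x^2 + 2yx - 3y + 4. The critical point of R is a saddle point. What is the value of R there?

41/8

∂R/∂y = -2y + 2x - 3 = 0 and ∂R/∂x = 2y + 2x = 0, so (y, x) = (-3/4, 3/4).
The Hessian has R_{yy} = -2, R_{xx} = 2, R_{yx} = 2, giving D = -8 < 0, so the point is a saddle point.
R(-3/4, 3/4) = 41/8.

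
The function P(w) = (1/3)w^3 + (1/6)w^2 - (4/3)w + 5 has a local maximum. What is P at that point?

Critical points: P'(w) = w^2 + (1/3)w - 4/3 vanishes at w = -4/3, 1.
Second-derivative test with P''(w) = 2w + 1/3: P''(-4/3) = -7/3 < 0 ⇒ local maximum; P''(1) = 7/3 > 0 ⇒ local minimum.
So the local maximum value is P(-4/3) = 509/81.

509/81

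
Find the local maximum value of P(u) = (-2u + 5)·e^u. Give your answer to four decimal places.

8.9634

P'(u) = (-2)·e^u + (-2u + 5)·1·e^u = (-2u + 3)·e^u. Since e^u > 0, the only critical point is u = 3/2.
P''(3/2) has the same sign as -2 < 0, so this is a local maximum.
P(3/2) = (2)·e^(3/2) ≈ 8.9634.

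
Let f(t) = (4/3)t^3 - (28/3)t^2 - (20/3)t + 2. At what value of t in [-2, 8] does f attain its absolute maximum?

8

Differentiating, f'(t) = 4t^2 - (56/3)t - 20/3; which vanishes at t = -1/3 and t = 5.
Evaluating at the critical points and endpoints: f(-2) = -98/3,  f(-1/3) = 254/81,  f(5) = -98,  f(8) = 34.
Hence the absolute maximum is 34 at t = 8.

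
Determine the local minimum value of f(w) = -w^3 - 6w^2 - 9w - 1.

f'(w) = -3w^2 - 12w - 9. Setting f'(w) = 0 gives w ∈ {-3, -1}.
f''(w) = -6w - 12. f''(-3) = 6 > 0 ⇒ local minimum; f''(-1) = -6 < 0 ⇒ local maximum.
Thus f has its local minimum at w = -3, with value -1.

-1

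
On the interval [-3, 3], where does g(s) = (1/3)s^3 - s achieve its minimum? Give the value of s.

-3

Differentiating, g'(s) = s^2 - 1; which vanishes at s = -1 and s = 1.
Compare values at every candidate in [-3, 3]: g(-3) = -6, g(-1) = 2/3, g(1) = -2/3, g(3) = 6.
Hence the absolute minimum is -6 at s = -3.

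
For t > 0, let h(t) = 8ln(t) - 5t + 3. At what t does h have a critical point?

h'(t) = 8/t − 5 = 0 gives t = 8/5.
h''(t) = -8/t², which is negative for t > 0, so this is a local maximum.
h(8/5) = 8·ln(8/5) - 8 + 3 ≈ -1.2400.

8/5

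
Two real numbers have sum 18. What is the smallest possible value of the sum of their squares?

162

With a + b = 18, a^2 + b^2 = a^2 + (18 − a)^2.
The derivative 2a − 2(18 − a) = 4a − 36 vanishes at a = 9; second derivative 4 > 0, a minimum.
The minimum is 2·(9)^2 = 162.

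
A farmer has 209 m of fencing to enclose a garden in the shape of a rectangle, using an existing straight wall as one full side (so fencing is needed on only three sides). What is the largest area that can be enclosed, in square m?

Let the sides perpendicular to the wall have length x and the parallel side y, so 2x + y = 209 and the area is A = xy = x(209 − 2x).
A'(x) = 209 − 4x = 0 gives x = 209/4, and A''(x) = −4 < 0 confirms a maximum.
Then y = 209 − 2·209/4 = 209/2 and A = 43681/8.

43681/8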